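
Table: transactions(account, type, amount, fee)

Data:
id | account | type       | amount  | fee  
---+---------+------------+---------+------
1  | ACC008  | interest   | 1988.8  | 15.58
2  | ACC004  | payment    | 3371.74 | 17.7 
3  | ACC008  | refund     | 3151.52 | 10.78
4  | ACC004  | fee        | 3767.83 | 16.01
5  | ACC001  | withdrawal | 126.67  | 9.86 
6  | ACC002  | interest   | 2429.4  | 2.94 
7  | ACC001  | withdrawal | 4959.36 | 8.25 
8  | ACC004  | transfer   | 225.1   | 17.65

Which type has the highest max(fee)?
SELECT type, MAX(fee) as val
FROM transactions
GROUP BY type
ORDER BY val DESC
LIMIT 1

Result: payment with max(fee) = 17.70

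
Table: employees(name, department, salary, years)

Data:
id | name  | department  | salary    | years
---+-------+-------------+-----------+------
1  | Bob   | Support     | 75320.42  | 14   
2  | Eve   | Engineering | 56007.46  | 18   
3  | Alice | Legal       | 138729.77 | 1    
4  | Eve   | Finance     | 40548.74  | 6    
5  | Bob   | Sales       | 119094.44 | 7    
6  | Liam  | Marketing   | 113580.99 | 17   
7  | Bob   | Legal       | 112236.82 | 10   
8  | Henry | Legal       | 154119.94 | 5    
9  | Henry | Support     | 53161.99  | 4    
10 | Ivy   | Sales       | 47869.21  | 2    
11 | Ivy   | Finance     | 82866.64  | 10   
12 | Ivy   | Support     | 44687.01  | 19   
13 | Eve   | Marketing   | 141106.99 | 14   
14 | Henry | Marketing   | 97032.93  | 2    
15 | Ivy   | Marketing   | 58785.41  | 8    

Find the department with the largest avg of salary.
SELECT department, AVG(salary) as val
FROM employees
GROUP BY department
ORDER BY val DESC
LIMIT 1

Result: Legal with avg(salary) = 135028.84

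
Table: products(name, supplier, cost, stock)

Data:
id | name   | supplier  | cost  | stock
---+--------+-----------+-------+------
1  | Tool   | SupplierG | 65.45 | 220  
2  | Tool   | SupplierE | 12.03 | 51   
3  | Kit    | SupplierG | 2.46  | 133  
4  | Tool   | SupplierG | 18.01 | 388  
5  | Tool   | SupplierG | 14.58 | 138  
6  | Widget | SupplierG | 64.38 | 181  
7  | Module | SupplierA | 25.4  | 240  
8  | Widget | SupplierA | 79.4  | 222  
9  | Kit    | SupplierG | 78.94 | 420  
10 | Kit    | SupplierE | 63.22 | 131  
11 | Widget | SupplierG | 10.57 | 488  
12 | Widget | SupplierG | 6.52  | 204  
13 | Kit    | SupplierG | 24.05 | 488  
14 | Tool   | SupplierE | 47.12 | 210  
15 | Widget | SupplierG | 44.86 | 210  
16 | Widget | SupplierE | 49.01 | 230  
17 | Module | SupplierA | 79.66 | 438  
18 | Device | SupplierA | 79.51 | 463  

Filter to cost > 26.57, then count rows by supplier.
SELECT supplier, COUNT(*)
FROM products
WHERE cost > 26.57
GROUP BY supplier

Note: WHERE filters rows before grouping.

Result:
  SupplierA: 3
  SupplierE: 3
  SupplierG: 4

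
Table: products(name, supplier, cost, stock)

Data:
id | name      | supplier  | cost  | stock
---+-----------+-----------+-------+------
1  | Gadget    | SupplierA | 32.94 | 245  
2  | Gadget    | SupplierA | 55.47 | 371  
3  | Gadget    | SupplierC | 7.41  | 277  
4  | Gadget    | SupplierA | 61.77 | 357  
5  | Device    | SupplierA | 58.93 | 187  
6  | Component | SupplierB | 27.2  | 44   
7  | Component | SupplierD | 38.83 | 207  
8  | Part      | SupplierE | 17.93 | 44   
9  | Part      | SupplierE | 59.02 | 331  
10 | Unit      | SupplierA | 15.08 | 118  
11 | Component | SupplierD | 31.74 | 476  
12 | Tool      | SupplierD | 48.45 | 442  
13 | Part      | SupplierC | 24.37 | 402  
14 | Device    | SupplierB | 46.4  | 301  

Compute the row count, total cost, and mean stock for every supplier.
SELECT supplier,
       COUNT(*) as cnt,
       SUM(cost) as total_cost,
       AVG(stock) as avg_stock
FROM products
GROUP BY supplier

Result:
  SupplierA: 5 records, 224.19 total cost, 255.60 avg stock
  SupplierB: 2 records, 73.60 total cost, 172.50 avg stock
  SupplierC: 2 records, 31.78 total cost, 339.50 avg stock
  SupplierD: 3 records, 119.02 total cost, 375.00 avg stock
  SupplierE: 2 records, 76.95 total cost, 187.50 avg stock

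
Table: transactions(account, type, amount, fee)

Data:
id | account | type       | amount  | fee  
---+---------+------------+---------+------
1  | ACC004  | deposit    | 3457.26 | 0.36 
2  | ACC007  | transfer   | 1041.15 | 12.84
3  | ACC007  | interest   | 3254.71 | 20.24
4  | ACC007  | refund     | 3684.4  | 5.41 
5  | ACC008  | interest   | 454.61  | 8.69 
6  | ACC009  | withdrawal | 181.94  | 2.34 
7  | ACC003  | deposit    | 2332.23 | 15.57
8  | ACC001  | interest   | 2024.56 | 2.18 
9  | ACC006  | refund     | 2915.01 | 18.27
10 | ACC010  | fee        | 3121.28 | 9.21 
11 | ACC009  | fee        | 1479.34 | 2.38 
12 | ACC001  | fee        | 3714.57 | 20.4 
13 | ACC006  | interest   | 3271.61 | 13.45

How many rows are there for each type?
SELECT type, COUNT(*) as count
FROM transactions
GROUP BY type

Result:
  deposit: 2
  fee: 3
  interest: 4
  refund: 2
  transfer: 1
  withdrawal: 1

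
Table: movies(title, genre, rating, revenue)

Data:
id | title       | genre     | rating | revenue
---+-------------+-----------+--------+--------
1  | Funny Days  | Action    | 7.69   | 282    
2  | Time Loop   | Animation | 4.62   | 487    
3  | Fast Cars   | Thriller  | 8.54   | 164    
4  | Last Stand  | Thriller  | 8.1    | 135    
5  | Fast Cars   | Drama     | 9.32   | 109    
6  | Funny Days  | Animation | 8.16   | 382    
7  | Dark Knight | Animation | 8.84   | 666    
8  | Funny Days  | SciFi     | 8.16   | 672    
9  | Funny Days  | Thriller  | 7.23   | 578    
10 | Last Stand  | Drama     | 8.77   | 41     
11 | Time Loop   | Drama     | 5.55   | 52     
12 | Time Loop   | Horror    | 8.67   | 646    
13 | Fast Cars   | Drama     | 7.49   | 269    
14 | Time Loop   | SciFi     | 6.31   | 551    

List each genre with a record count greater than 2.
SELECT genre, COUNT(*) as cnt
FROM movies
GROUP BY genre
HAVING COUNT(*) > 2

Result:
  Animation: 3
  Drama: 4
  Thriller: 3

Note: HAVING filters groups after aggregation, WHERE filters rows before.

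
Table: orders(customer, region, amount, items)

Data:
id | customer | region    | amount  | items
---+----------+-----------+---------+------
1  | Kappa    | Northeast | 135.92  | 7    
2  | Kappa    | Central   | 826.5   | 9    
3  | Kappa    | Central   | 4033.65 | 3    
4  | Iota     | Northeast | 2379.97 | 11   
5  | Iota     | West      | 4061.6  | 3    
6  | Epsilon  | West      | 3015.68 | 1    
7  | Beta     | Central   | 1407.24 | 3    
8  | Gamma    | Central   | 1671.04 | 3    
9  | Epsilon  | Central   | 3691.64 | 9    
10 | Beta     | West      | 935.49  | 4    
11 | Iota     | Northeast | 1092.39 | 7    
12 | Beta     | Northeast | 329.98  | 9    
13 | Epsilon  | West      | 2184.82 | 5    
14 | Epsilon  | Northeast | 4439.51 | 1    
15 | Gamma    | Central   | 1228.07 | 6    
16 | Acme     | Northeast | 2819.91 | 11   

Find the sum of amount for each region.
SELECT region, SUM(amount) as result
FROM orders
GROUP BY region

Result:
  Central: 12858.14
  Northeast: 11197.68
  West: 10197.59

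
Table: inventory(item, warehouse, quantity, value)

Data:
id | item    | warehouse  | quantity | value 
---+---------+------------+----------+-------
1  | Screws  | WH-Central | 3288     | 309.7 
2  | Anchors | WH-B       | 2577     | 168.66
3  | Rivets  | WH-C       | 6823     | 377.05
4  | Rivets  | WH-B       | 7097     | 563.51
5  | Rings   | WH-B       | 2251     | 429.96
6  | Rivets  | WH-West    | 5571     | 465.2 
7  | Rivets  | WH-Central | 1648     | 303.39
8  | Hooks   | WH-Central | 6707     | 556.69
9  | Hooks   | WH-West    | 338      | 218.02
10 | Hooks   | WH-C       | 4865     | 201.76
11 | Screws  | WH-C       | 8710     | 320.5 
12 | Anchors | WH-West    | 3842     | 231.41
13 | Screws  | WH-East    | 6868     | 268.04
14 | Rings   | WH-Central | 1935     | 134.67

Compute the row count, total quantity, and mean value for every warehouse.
SELECT warehouse,
       COUNT(*) as cnt,
       SUM(quantity) as total_quantity,
       AVG(value) as avg_value
FROM inventory
GROUP BY warehouse

Result:
  WH-B: 3 records, 11925 total quantity, 387.38 avg value
  WH-C: 3 records, 20398 total quantity, 299.77 avg value
  WH-Central: 4 records, 13578 total quantity, 326.11 avg value
  WH-East: 1 records, 6868 total quantity, 268.04 avg value
  WH-West: 3 records, 9751 total quantity, 304.88 avg value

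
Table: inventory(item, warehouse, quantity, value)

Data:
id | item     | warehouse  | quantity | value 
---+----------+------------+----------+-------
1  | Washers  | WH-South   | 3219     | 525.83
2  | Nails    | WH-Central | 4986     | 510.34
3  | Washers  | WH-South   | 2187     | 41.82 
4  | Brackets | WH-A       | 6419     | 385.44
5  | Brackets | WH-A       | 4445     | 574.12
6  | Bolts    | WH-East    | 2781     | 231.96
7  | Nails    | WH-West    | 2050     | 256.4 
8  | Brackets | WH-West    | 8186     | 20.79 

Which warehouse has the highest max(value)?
SELECT warehouse, MAX(value) as val
FROM inventory
GROUP BY warehouse
ORDER BY val DESC
LIMIT 1

Result: WH-A with max(value) = 574.12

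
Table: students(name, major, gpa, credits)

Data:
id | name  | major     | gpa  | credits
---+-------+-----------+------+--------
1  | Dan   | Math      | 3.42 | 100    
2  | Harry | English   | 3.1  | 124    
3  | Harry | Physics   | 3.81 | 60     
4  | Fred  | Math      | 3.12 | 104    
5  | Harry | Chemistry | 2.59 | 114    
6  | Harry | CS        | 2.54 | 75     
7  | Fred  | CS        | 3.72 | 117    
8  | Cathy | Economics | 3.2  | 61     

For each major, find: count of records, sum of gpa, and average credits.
SELECT major,
       COUNT(*) as cnt,
       SUM(gpa) as total_gpa,
       AVG(credits) as avg_credits
FROM students
GROUP BY major

Result:
  CS: 2 records, 6.26 total gpa, 96.00 avg credits
  Chemistry: 1 records, 2.59 total gpa, 114.00 avg credits
  Economics: 1 records, 3.20 total gpa, 61.00 avg credits
  English: 1 records, 3.10 total gpa, 124.00 avg credits
  Math: 2 records, 6.54 total gpa, 102.00 avg credits
  Physics: 1 records, 3.81 total gpa, 60.00 avg credits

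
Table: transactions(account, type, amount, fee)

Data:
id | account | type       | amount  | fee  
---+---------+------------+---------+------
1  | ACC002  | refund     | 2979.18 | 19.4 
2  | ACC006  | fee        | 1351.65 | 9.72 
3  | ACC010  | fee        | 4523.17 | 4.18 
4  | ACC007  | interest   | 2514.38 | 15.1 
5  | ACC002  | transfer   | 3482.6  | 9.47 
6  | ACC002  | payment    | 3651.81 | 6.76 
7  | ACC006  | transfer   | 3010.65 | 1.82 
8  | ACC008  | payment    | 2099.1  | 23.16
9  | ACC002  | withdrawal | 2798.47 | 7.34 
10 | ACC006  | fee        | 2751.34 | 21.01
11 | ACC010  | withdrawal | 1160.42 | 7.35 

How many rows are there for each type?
SELECT type, COUNT(*) as count
FROM transactions
GROUP BY type

Result:
  fee: 3
  interest: 1
  payment: 2
  refund: 1
  transfer: 2
  withdrawal: 2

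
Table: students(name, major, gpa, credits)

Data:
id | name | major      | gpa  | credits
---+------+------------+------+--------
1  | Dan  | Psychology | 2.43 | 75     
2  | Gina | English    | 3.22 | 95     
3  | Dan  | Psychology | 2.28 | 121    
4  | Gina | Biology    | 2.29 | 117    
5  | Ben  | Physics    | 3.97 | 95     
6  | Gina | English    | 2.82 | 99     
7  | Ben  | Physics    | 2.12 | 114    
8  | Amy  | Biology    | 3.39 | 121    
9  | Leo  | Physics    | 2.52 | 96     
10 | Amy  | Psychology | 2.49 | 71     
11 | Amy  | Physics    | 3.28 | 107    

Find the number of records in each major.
SELECT major, COUNT(*) as count
FROM students
GROUP BY major

Result:
  Biology: 2
  English: 2
  Physics: 4
  Psychology: 3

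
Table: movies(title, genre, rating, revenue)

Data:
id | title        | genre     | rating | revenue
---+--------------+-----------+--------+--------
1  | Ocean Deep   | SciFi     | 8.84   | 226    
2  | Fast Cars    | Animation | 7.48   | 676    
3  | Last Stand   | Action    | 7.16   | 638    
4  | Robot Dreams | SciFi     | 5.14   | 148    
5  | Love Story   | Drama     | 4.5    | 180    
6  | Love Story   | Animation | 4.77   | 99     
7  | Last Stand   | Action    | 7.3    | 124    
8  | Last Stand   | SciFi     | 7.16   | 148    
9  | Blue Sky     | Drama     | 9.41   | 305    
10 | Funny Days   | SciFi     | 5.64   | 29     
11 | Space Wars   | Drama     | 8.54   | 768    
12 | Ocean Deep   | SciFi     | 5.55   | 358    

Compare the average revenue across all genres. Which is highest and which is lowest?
SELECT genre, AVG(revenue)
FROM movies
GROUP BY genre
ORDER BY AVG(revenue)

All groups:
  SciFi: 181.80
  Action: 381.00
  Animation: 387.50
  Drama: 417.67

Highest: Drama (417.67)
Lowest: SciFi (181.80)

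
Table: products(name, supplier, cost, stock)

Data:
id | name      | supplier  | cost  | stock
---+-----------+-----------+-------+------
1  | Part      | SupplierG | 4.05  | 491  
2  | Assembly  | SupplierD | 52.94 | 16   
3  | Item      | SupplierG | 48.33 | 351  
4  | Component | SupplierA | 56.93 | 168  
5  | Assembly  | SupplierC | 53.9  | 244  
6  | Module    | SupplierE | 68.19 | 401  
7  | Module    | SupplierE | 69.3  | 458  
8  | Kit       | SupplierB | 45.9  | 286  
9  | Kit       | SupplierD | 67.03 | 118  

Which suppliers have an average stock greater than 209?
SELECT supplier, AVG(stock)
FROM products
GROUP BY supplier
HAVING AVG(stock) > 209

Result:
  SupplierB: avg=286.00
  SupplierC: avg=244.00
  SupplierE: avg=429.50
  SupplierG: avg=421.00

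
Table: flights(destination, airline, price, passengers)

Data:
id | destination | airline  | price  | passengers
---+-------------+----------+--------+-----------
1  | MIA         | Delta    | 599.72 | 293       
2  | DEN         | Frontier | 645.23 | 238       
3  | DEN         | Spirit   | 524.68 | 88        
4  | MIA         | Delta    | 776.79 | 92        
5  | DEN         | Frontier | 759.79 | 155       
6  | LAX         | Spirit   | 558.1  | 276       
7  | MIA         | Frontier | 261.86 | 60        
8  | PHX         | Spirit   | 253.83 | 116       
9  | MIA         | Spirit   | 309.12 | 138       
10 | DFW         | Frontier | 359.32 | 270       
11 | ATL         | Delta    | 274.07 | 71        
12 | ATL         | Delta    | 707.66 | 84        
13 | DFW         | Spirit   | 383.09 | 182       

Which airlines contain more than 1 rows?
SELECT airline, COUNT(*) as cnt
FROM flights
GROUP BY airline
HAVING COUNT(*) > 1

Result:
  Delta: 4
  Frontier: 4
  Spirit: 5

Note: HAVING filters groups after aggregation, WHERE filters rows before.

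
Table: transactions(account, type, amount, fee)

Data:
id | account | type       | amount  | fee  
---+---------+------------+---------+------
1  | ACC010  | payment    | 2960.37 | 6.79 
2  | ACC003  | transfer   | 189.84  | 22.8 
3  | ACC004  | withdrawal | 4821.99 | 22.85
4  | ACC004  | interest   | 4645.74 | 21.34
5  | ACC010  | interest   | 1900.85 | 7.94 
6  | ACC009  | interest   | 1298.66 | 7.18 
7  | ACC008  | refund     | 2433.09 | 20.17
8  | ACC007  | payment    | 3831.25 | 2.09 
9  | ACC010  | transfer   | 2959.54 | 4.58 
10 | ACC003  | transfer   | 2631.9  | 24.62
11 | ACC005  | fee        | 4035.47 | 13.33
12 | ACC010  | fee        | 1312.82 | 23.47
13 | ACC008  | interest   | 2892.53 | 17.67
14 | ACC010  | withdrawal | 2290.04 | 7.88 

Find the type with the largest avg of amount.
SELECT type, AVG(amount) as val
FROM transactions
GROUP BY type
ORDER BY val DESC
LIMIT 1

Result: withdrawal with avg(amount) = 3556.02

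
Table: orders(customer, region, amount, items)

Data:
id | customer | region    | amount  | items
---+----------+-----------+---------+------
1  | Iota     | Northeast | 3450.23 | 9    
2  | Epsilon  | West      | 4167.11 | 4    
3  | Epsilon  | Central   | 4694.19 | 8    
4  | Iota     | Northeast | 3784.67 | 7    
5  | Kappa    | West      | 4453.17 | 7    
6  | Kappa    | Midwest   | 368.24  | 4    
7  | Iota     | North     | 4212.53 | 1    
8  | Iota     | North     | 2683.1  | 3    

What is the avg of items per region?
SELECT region, AVG(items) as result
FROM orders
GROUP BY region

Result:
  Central: 8.00
  Midwest: 4.00
  North: 2.00
  Northeast: 8.00
  West: 5.50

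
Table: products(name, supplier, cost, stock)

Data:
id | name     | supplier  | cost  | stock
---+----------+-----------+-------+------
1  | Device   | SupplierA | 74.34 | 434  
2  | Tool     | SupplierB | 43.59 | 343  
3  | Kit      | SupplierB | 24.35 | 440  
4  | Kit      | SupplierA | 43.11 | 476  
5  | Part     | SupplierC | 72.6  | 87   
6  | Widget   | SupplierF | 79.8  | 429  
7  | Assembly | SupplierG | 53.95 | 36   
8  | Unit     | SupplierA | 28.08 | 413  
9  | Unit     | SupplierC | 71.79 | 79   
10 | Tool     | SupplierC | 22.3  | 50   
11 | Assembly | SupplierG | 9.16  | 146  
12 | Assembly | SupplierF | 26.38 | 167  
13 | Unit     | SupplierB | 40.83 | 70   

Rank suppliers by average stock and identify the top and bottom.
SELECT supplier, AVG(stock)
FROM products
GROUP BY supplier
ORDER BY AVG(stock)

All groups:
  SupplierC: 72.00
  SupplierG: 91.00
  SupplierB: 284.33
  SupplierF: 298.00
  SupplierA: 441.00

Highest: SupplierA (441.00)
Lowest: SupplierC (72.00)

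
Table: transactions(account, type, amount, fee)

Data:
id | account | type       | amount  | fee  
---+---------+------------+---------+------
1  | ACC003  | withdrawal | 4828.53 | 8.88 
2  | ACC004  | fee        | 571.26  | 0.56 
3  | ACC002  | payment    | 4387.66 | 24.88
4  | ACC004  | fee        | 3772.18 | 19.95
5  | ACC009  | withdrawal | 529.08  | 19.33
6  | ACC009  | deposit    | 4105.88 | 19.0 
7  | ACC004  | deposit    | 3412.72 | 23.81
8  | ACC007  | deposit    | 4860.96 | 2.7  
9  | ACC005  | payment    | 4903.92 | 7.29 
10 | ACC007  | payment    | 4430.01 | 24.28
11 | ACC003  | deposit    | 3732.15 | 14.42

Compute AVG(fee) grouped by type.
SELECT type, AVG(fee) as result
FROM transactions
GROUP BY type

Result:
  deposit: 14.98
  fee: 10.26
  payment: 18.82
  withdrawal: 14.11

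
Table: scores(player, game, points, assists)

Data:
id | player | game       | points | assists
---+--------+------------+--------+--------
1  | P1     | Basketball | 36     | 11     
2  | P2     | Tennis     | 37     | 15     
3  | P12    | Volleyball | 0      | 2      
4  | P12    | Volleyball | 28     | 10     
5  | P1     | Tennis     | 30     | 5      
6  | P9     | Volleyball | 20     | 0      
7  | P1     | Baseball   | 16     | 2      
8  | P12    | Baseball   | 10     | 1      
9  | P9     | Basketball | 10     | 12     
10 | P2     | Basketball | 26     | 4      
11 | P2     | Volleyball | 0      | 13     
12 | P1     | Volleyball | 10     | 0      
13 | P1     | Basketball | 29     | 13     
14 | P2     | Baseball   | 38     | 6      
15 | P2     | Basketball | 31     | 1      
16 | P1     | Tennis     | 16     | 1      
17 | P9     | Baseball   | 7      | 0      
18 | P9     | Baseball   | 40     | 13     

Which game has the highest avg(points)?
SELECT game, AVG(points) as val
FROM scores
GROUP BY game
ORDER BY val DESC
LIMIT 1

Result: Tennis with avg(points) = 27.67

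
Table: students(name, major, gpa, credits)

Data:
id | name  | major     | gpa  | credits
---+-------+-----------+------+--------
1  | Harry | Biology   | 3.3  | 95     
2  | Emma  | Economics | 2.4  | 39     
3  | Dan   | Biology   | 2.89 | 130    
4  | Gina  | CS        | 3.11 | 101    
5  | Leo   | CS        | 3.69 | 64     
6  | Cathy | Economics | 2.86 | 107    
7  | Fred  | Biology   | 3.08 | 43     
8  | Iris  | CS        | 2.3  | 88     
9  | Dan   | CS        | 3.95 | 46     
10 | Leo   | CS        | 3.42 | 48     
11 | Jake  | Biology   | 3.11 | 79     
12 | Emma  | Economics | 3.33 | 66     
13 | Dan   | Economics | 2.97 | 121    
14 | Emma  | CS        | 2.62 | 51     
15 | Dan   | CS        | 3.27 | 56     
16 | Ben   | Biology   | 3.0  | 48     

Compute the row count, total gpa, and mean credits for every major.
SELECT major,
       COUNT(*) as cnt,
       SUM(gpa) as total_gpa,
       AVG(credits) as avg_credits
FROM students
GROUP BY major

Result:
  Biology: 5 records, 15.38 total gpa, 79.00 avg credits
  CS: 7 records, 22.36 total gpa, 64.86 avg credits
  Economics: 4 records, 11.56 total gpa, 83.25 avg credits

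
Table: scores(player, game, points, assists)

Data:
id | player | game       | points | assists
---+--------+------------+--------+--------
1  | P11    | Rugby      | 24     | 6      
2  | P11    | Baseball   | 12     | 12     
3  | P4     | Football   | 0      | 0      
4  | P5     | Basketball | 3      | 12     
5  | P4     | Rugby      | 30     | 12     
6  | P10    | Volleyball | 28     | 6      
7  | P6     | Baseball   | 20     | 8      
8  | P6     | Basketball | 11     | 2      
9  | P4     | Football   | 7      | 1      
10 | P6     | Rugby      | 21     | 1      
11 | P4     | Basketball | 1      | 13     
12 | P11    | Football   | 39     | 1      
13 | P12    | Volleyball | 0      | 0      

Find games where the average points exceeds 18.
SELECT game, AVG(points)
FROM scores
GROUP BY game
HAVING AVG(points) > 18

Result:
  Rugby: avg=25.00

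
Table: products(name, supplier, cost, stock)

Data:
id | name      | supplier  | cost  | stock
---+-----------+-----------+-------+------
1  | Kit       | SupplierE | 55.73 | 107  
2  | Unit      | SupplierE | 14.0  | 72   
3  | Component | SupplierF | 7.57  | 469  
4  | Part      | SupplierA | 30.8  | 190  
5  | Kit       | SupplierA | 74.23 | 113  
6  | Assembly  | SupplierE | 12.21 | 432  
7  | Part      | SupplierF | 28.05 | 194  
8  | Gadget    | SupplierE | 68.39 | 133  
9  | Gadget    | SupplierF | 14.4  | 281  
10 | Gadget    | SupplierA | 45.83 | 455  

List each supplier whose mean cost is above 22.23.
SELECT supplier, AVG(cost)
FROM products
GROUP BY supplier
HAVING AVG(cost) > 22.23

Result:
  SupplierA: avg=50.29
  SupplierE: avg=37.58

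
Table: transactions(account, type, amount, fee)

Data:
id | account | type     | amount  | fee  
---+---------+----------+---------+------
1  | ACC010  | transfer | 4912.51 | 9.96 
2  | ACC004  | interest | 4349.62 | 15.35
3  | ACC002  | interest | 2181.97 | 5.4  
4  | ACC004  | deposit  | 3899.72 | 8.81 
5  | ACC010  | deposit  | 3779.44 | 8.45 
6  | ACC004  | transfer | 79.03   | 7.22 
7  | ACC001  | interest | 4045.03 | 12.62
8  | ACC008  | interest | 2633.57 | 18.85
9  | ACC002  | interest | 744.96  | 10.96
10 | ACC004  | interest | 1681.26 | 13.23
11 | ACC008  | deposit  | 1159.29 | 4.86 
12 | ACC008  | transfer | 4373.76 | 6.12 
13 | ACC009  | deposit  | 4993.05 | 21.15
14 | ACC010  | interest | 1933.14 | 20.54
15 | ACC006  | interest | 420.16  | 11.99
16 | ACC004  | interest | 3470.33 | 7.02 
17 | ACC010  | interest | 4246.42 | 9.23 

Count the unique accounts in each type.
SELECT type, COUNT(DISTINCT account)
FROM transactions
GROUP BY type

Result:
  deposit: 4 distinct
  interest: 6 distinct
  transfer: 3 distinct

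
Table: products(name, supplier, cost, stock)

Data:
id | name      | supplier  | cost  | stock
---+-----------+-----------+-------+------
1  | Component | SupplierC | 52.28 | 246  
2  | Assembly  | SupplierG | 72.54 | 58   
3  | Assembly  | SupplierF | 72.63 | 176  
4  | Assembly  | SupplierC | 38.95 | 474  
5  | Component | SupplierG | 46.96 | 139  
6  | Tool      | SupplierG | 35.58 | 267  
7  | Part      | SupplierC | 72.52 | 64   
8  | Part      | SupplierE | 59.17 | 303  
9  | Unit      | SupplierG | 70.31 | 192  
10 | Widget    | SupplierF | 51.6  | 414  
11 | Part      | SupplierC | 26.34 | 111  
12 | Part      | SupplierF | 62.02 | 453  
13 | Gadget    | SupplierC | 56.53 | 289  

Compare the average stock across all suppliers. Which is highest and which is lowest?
SELECT supplier, AVG(stock)
FROM products
GROUP BY supplier
ORDER BY AVG(stock)

All groups:
  SupplierG: 164.00
  SupplierC: 236.80
  SupplierE: 303.00
  SupplierF: 347.67

Highest: SupplierF (347.67)
Lowest: SupplierG (164.00)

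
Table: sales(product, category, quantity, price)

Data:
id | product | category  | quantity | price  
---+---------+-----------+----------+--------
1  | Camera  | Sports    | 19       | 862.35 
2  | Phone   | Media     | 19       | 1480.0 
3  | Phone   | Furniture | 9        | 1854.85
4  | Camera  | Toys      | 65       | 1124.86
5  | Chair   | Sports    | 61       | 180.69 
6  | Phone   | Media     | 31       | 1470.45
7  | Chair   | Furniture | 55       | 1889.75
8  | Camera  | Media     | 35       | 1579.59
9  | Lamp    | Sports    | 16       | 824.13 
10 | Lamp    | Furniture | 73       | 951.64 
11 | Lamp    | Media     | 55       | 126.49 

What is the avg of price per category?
SELECT category, AVG(price) as result
FROM sales
GROUP BY category

Result:
  Furniture: 1565.41
  Media: 1164.13
  Sports: 622.39
  Toys: 1124.86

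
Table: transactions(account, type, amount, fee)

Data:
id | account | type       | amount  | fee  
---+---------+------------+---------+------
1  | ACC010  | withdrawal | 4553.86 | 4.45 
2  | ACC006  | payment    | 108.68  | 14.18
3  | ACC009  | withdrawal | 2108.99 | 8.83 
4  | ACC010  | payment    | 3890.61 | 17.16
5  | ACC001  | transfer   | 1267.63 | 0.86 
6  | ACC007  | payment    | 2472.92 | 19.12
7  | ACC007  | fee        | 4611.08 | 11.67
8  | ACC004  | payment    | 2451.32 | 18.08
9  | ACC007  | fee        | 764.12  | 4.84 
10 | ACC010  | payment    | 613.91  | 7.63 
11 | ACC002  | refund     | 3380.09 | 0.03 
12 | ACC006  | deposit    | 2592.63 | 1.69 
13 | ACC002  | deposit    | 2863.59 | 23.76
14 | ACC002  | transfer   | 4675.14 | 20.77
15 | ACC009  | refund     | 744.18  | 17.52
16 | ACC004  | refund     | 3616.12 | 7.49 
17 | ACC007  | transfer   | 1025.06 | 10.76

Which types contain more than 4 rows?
SELECT type, COUNT(*) as cnt
FROM transactions
GROUP BY type
HAVING COUNT(*) > 4

Result:
  payment: 5

Note: HAVING filters groups after aggregation, WHERE filters rows before.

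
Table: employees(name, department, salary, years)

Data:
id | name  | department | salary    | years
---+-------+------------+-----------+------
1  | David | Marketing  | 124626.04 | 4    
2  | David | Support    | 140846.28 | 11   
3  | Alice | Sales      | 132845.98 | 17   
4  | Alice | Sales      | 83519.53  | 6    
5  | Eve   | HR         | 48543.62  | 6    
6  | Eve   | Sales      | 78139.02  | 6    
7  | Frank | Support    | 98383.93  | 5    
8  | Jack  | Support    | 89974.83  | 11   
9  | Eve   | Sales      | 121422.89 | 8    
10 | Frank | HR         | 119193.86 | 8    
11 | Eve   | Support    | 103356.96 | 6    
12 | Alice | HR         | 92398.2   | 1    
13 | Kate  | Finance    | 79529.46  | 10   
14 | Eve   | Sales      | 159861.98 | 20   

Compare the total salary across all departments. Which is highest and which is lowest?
SELECT department, SUM(salary)
FROM employees
GROUP BY department
ORDER BY SUM(salary)

All groups:
  Finance: 79529.46
  Marketing: 124626.04
  HR: 260135.68
  Support: 432562.00
  Sales: 575789.40

Highest: Sales (575789.40)
Lowest: Finance (79529.46)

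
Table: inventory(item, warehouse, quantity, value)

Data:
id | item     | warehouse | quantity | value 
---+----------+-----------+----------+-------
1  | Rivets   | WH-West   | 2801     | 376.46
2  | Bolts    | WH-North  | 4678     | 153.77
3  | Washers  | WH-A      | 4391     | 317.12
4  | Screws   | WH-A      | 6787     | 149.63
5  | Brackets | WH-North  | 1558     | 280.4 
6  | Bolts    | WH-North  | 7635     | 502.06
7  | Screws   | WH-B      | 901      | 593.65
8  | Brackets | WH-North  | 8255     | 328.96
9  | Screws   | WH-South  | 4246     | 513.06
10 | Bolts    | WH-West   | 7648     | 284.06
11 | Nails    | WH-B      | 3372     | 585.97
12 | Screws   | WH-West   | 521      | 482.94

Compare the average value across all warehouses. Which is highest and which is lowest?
SELECT warehouse, AVG(value)
FROM inventory
GROUP BY warehouse
ORDER BY AVG(value)

All groups:
  WH-A: 233.38
  WH-North: 316.30
  WH-West: 381.15
  WH-South: 513.06
  WH-B: 589.81

Highest: WH-B (589.81)
Lowest: WH-A (233.38)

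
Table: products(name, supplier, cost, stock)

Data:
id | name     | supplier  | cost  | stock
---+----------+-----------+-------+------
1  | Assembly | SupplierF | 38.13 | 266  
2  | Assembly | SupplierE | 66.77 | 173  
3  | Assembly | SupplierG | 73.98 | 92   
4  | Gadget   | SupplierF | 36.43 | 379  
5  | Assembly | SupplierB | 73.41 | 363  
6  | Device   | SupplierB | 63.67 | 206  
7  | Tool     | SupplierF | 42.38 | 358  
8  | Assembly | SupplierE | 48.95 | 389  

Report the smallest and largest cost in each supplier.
SELECT supplier, MIN(cost), MAX(cost)
FROM products
GROUP BY supplier

Result:
  SupplierB: min=63.67, max=73.41
  SupplierE: min=48.95, max=66.77
  SupplierF: min=36.43, max=42.38
  SupplierG: min=73.98, max=73.98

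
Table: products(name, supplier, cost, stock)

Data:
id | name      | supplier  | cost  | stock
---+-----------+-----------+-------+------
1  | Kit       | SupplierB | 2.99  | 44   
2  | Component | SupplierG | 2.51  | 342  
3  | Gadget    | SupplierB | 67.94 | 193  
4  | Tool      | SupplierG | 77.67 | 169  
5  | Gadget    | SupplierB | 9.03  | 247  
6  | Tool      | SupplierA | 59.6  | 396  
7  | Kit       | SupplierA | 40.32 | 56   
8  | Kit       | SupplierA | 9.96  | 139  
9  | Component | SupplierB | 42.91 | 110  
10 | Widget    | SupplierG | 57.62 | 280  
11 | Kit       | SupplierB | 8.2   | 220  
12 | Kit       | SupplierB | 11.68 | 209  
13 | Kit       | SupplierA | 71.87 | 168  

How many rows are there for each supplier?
SELECT supplier, COUNT(*) as count
FROM products
GROUP BY supplier

Result:
  SupplierA: 4
  SupplierB: 6
  SupplierG: 3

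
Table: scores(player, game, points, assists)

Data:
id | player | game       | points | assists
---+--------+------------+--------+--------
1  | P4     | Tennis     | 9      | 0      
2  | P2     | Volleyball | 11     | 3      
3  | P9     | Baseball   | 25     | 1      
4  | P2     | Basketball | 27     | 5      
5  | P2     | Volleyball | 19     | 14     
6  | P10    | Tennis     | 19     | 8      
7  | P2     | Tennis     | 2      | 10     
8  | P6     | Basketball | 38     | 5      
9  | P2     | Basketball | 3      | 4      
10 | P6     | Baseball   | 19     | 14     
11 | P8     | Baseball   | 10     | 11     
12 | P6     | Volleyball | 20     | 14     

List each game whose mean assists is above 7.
SELECT game, AVG(assists)
FROM scores
GROUP BY game
HAVING AVG(assists) > 7

Result:
  Baseball: avg=8.67
  Volleyball: avg=10.33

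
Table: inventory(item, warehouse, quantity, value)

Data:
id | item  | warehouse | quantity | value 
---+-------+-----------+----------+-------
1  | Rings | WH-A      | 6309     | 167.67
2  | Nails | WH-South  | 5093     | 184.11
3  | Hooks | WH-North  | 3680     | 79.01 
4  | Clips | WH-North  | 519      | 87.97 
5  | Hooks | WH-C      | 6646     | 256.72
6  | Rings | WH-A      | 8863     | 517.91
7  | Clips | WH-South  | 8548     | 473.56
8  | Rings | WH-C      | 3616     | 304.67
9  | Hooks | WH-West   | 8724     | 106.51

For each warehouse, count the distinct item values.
SELECT warehouse, COUNT(DISTINCT item)
FROM inventory
GROUP BY warehouse

Result:
  WH-A: 1 distinct
  WH-C: 2 distinct
  WH-North: 2 distinct
  WH-South: 2 distinct
  WH-West: 1 distinct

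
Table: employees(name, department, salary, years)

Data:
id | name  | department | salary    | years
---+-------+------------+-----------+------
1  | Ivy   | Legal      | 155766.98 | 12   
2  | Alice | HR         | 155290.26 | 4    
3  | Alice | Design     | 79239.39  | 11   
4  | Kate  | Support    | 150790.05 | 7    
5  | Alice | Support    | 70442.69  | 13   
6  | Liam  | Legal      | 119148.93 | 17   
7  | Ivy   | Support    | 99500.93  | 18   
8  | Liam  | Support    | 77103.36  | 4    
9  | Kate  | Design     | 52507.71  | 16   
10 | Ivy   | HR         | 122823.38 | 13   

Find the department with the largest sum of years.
SELECT department, SUM(years) as val
FROM employees
GROUP BY department
ORDER BY val DESC
LIMIT 1

Result: Support with sum(years) = 42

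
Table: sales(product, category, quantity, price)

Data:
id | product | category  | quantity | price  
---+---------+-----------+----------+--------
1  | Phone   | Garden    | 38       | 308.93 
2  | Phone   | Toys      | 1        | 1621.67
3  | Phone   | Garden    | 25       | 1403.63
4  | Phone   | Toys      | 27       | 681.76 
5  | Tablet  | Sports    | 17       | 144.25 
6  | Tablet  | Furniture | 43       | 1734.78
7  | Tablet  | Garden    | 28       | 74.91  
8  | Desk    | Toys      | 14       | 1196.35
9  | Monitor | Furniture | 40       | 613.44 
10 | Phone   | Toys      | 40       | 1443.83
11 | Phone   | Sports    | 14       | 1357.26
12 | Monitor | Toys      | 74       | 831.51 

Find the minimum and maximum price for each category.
SELECT category, MIN(price), MAX(price)
FROM sales
GROUP BY category

Result:
  Furniture: min=613.44, max=1734.78
  Garden: min=74.91, max=1403.63
  Sports: min=144.25, max=1357.26
  Toys: min=681.76, max=1621.67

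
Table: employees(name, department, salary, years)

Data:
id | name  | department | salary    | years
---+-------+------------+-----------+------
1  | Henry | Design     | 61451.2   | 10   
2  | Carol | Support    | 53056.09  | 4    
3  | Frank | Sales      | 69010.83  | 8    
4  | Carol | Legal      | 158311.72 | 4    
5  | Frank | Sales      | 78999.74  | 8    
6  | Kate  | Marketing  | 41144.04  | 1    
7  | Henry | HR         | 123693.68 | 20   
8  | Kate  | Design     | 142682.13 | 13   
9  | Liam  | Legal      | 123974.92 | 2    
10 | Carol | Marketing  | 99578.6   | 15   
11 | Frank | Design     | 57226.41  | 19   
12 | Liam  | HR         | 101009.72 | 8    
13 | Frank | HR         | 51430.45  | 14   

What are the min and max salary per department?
SELECT department, MIN(salary), MAX(salary)
FROM employees
GROUP BY department

Result:
  Design: min=57226.41, max=142682.13
  HR: min=51430.45, max=123693.68
  Legal: min=123974.92, max=158311.72
  Marketing: min=41144.04, max=99578.60
  Sales: min=69010.83, max=78999.74
  Support: min=53056.09, max=53056.09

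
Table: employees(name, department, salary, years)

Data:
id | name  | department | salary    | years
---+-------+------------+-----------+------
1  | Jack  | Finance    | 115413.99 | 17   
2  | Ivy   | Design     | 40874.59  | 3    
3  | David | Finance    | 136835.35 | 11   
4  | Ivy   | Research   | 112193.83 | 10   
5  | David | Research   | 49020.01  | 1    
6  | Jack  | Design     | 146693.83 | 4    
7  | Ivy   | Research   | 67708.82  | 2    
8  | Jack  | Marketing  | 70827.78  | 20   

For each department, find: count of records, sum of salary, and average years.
SELECT department,
       COUNT(*) as cnt,
       SUM(salary) as total_salary,
       AVG(years) as avg_years
FROM employees
GROUP BY department

Result:
  Design: 2 records, 187568.42 total salary, 3.50 avg years
  Finance: 2 records, 252249.34 total salary, 14.00 avg years
  Marketing: 1 records, 70827.78 total salary, 20.00 avg years
  Research: 3 records, 228922.66 total salary, 4.33 avg years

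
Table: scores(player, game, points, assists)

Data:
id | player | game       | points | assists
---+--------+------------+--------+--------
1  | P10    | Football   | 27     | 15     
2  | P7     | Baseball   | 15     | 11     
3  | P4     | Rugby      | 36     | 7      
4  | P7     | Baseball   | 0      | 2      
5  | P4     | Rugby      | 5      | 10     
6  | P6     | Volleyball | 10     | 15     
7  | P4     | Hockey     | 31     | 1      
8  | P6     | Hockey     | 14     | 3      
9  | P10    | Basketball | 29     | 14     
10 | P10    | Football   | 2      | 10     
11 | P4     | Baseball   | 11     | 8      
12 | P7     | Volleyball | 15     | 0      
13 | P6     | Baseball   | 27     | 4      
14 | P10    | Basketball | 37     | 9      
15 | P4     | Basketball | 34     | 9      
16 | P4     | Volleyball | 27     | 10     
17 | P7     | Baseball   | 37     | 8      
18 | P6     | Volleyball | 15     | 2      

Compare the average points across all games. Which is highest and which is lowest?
SELECT game, AVG(points)
FROM scores
GROUP BY game
ORDER BY AVG(points)

All groups:
  Football: 14.50
  Volleyball: 16.75
  Baseball: 18.00
  Rugby: 20.50
  Hockey: 22.50
  Basketball: 33.33

Highest: Basketball (33.33)
Lowest: Football (14.50)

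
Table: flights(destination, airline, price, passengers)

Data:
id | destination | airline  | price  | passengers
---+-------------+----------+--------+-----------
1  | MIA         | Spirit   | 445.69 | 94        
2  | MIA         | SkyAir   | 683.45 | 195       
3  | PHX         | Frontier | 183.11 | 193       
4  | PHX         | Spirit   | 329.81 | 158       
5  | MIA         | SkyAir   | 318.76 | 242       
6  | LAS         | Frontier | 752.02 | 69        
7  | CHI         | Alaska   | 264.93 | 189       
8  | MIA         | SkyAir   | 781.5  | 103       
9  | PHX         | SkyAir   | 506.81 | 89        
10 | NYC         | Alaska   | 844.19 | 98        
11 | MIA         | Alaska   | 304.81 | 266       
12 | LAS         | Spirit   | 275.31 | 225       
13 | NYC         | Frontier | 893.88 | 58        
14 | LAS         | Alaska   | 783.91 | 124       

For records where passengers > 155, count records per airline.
SELECT airline, COUNT(*)
FROM flights
WHERE passengers > 155
GROUP BY airline

Note: WHERE filters rows before grouping.

Result:
  Alaska: 2
  Frontier: 1
  SkyAir: 2
  Spirit: 2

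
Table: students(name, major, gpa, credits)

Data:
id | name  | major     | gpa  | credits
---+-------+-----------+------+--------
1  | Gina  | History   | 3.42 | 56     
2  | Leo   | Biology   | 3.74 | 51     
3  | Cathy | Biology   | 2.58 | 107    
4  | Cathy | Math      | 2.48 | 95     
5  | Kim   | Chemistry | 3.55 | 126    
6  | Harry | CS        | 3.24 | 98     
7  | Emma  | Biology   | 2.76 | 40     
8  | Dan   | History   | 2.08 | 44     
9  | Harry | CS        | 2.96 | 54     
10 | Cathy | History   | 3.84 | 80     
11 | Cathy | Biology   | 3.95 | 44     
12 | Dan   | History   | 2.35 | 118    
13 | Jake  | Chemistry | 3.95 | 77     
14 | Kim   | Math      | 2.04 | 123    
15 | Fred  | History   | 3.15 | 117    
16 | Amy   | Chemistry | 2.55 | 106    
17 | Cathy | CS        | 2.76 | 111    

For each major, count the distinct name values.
SELECT major, COUNT(DISTINCT name)
FROM students
GROUP BY major

Result:
  Biology: 3 distinct
  CS: 2 distinct
  Chemistry: 3 distinct
  History: 4 distinct
  Math: 2 distinct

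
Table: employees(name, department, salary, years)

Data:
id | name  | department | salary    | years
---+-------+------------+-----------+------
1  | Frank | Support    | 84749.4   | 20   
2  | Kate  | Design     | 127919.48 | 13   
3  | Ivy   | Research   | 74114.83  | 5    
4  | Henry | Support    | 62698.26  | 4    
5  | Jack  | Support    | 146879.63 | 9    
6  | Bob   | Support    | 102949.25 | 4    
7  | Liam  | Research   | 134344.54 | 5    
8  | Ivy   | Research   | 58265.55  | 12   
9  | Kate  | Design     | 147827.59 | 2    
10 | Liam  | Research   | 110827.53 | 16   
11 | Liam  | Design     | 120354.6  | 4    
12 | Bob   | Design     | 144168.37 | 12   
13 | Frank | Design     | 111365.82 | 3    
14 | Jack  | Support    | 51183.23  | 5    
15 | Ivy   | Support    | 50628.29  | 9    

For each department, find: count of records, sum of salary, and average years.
SELECT department,
       COUNT(*) as cnt,
       SUM(salary) as total_salary,
       AVG(years) as avg_years
FROM employees
GROUP BY department

Result:
  Design: 5 records, 651635.86 total salary, 6.80 avg years
  Research: 4 records, 377552.45 total salary, 9.50 avg years
  Support: 6 records, 499088.06 total salary, 8.50 avg years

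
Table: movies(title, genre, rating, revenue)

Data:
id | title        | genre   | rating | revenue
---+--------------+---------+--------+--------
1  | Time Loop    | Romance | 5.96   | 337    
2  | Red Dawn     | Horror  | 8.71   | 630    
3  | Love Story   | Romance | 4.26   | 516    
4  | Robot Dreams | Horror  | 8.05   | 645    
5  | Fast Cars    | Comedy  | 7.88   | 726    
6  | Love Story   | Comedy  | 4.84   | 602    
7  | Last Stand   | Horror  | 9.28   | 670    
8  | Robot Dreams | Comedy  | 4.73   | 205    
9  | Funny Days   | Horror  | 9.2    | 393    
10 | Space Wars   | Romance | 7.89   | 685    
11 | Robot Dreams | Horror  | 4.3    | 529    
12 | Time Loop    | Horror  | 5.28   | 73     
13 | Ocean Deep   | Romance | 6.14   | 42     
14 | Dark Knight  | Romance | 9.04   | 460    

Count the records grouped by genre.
SELECT genre, COUNT(*) as count
FROM movies
GROUP BY genre

Result:
  Comedy: 3
  Horror: 6
  Romance: 5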